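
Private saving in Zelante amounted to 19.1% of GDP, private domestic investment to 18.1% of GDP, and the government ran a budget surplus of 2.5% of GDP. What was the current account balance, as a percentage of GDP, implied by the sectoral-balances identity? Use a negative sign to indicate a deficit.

By the sectoral-balances identity, CA = (S_private - I) + (T - G).
Private balance = 19.1 - 18.1 = 1.0
Government balance (T - G) = 2.5
CA = 1.0 + 2.5 = 3.5

3.5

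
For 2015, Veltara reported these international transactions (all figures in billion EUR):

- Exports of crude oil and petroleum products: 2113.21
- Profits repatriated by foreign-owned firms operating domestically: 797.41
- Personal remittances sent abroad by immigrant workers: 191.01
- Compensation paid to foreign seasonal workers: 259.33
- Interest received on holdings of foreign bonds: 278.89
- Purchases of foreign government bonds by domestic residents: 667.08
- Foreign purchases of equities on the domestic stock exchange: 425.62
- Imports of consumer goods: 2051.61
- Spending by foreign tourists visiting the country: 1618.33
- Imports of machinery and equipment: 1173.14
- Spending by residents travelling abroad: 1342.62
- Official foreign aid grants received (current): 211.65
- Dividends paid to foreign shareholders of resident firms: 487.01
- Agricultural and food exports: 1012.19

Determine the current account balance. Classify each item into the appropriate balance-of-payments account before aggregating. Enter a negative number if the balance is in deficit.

Goods: 1012.19 + 2113.21 - 1173.14 - 2051.61 = -99.35
Services: -1342.62 + 1618.33 = 275.71
Primary income: -797.41 - 487.01 + 278.89 - 259.33 = -1264.86
Secondary income: 211.65 - 191.01 = 20.64
Current account = (-99.35) + 275.71 + (-1264.86) + 20.64 = -1067.86
(Excluded from the current account — financial account: purchases of foreign government bonds by domestic residents 667.08, foreign purchases of equities on the domestic stock exchange 425.62.)

-1067.86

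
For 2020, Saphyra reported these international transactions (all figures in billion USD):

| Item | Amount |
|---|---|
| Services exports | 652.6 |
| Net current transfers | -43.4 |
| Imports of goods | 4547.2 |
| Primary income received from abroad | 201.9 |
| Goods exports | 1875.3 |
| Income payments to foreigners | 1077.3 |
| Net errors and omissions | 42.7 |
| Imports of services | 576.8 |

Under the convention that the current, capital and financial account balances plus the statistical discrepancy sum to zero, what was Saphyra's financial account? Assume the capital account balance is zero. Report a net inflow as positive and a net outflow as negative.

3472.2

Goods balance = 1875.3 - 4547.2 = -2671.9
Services balance = 652.6 - 576.8 = 75.8
Trade balance (goods + services) = -2671.9 + 75.8 = -2596.1
Net primary income = 201.9 - 1077.3 = -875.4
Net secondary income = -43.4
Current account = -2596.1 + (-875.4) + (-43.4) = -3514.9
Financial account = -(-3514.9 + 42.7) = 3472.2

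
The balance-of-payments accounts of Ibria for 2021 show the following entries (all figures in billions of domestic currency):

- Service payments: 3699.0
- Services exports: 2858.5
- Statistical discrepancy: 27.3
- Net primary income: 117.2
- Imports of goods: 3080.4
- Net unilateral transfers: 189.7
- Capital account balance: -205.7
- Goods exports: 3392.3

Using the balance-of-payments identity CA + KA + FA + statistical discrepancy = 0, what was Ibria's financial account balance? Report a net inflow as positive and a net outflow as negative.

Goods balance = 3392.3 - 3080.4 = 311.9
Services balance = 2858.5 - 3699.0 = -840.5
Trade balance (goods + services) = 311.9 + (-840.5) = -528.6
Net primary income = 117.2
Net secondary income = 189.7
Current account = -528.6 + 117.2 + 189.7 = -221.7
Financial account = -(-221.7 + (-205.7) + 27.3) = 400.1

400.1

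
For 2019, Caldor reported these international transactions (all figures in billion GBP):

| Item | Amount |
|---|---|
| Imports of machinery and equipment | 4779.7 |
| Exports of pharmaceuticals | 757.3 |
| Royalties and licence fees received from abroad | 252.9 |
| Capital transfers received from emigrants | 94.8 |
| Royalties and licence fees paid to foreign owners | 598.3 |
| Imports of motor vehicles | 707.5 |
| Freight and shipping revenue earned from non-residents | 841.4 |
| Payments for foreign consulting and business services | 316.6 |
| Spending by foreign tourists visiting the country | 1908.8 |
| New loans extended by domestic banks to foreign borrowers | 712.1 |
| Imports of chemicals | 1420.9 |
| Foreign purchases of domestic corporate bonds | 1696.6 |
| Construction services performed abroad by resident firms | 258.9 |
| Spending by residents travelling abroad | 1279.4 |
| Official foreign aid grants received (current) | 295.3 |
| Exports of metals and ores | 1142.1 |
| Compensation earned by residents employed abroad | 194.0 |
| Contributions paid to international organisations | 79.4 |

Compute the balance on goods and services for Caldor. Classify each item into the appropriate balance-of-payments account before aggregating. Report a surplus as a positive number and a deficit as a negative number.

-3941.0

Goods: -707.5 - 1420.9 + 757.3 - 4779.7 + 1142.1 = -5008.7
Services: 252.9 - 598.3 + 1908.8 - 1279.4 + 258.9 - 316.6 + 841.4 = 1067.7
Trade balance = -5008.7 + 1067.7 = -3941.0
(Excluded from the trade balance — capital account: capital transfers received from emigrants 94.8; financial account: new loans extended by domestic banks to foreign borrowers 712.1, foreign purchases of domestic corporate bonds 1696.6; secondary income: official foreign aid grants received (current) 295.3, contributions paid to international organisations 79.4; primary income: compensation earned by residents employed abroad 194.0.)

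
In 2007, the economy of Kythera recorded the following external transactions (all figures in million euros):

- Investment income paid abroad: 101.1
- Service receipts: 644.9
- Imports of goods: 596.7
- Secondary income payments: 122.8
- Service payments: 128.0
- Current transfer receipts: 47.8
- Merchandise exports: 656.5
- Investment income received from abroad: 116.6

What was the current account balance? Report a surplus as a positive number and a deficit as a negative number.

517.2

Goods balance = 656.5 - 596.7 = 59.8
Services balance = 644.9 - 128.0 = 516.9
Trade balance (goods + services) = 59.8 + 516.9 = 576.7
Net primary income = 116.6 - 101.1 = 15.5
Net secondary income = 47.8 - 122.8 = -75.0
Current account = 576.7 + 15.5 + (-75.0) = 517.2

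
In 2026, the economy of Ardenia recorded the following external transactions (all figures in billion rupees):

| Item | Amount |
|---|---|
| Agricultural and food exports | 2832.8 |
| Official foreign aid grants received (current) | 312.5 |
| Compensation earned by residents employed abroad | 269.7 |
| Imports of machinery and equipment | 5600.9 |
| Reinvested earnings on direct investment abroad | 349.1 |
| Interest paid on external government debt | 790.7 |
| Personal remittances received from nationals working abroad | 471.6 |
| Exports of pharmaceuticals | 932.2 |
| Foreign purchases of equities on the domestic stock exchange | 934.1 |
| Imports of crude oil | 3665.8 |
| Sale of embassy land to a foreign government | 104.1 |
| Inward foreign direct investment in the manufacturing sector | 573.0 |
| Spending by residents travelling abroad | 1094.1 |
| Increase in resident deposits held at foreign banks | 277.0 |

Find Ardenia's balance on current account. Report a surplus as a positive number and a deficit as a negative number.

Goods: -3665.8 + 932.2 - 5600.9 + 2832.8 = -5501.7
Services: -1094.1
Primary income: 269.7 + 349.1 - 790.7 = -171.9
Secondary income: 471.6 + 312.5 = 784.1
Current account = (-5501.7) + (-1094.1) + (-171.9) + 784.1 = -5983.6
(Excluded from the current account — financial account: foreign purchases of equities on the domestic stock exchange 934.1, inward foreign direct investment in the manufacturing sector 573.0, increase in resident deposits held at foreign banks 277.0; capital account: sale of embassy land to a foreign government 104.1.)

-5983.6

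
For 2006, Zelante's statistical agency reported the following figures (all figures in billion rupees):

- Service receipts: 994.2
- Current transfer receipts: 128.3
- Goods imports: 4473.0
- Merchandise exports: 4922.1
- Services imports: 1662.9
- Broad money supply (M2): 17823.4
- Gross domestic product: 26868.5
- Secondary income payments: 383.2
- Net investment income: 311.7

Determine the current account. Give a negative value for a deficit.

Goods balance = 4922.1 - 4473.0 = 449.1
Services balance = 994.2 - 1662.9 = -668.7
Trade balance (goods + services) = 449.1 + (-668.7) = -219.6
Net primary income = 311.7
Net secondary income = 128.3 - 383.2 = -254.9
Current account = -219.6 + 311.7 + (-254.9) = -162.8

-162.8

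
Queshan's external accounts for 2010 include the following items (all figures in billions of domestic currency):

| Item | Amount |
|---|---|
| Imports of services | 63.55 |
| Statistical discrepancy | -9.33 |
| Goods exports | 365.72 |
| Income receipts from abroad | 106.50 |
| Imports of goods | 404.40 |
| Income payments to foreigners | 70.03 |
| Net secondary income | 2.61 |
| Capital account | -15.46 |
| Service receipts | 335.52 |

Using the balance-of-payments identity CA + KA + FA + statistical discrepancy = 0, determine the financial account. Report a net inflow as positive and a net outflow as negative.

-247.58

Goods balance = 365.72 - 404.40 = -38.68
Services balance = 335.52 - 63.55 = 271.97
Trade balance (goods + services) = -38.68 + 271.97 = 233.29
Net primary income = 106.50 - 70.03 = 36.47
Net secondary income = 2.61
Current account = 233.29 + 36.47 + 2.61 = 272.37
Financial account = -(272.37 + (-15.46) + (-9.33)) = -247.58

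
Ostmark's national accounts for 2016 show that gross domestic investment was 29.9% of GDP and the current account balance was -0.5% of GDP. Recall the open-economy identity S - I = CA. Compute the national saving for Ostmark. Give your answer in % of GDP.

29.4

S = I + CA = 29.9 + (-0.5) = 29.4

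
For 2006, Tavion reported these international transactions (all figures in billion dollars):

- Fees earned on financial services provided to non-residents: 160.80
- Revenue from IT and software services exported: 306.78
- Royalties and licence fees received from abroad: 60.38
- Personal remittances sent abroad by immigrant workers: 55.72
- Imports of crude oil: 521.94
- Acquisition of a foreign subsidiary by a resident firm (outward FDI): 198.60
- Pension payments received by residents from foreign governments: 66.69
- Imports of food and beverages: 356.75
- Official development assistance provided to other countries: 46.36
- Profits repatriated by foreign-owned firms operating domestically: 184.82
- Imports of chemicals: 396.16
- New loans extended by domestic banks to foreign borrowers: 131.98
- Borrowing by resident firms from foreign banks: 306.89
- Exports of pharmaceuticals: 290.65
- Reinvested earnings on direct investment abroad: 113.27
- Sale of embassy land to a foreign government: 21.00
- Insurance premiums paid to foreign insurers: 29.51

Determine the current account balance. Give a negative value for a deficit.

-592.69

Goods: -521.94 - 396.16 + 290.65 - 356.75 = -984.20
Services: 60.38 - 29.51 + 306.78 + 160.80 = 498.45
Primary income: -184.82 + 113.27 = -71.55
Secondary income: -46.36 + 66.69 - 55.72 = -35.39
Current account = (-984.20) + 498.45 + (-71.55) + (-35.39) = -592.69
(Excluded from the current account — financial account: acquisition of a foreign subsidiary by a resident firm (outward FDI) 198.60, new loans extended by domestic banks to foreign borrowers 131.98, borrowing by resident firms from foreign banks 306.89; capital account: sale of embassy land to a foreign government 21.00.)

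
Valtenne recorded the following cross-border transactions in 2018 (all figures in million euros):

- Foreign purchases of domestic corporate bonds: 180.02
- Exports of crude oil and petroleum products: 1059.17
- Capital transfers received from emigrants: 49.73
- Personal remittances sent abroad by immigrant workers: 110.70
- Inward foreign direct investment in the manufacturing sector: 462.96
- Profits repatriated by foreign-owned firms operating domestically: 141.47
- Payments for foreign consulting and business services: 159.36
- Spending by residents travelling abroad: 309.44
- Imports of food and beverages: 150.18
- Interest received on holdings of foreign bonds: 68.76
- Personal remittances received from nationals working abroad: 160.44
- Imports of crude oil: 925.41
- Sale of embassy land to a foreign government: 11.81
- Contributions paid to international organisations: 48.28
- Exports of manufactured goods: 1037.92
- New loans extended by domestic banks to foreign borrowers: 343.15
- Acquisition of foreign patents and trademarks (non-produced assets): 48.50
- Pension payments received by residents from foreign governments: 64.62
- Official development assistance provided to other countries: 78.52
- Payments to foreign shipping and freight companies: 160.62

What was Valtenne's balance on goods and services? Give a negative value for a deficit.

Goods: 1059.17 - 150.18 + 1037.92 - 925.41 = 1021.50
Services: -159.36 - 160.62 - 309.44 = -629.42
Trade balance = 1021.50 + (-629.42) = 392.08
(Excluded from the trade balance — financial account: foreign purchases of domestic corporate bonds 180.02, inward foreign direct investment in the manufacturing sector 462.96, new loans extended by domestic banks to foreign borrowers 343.15; capital account: capital transfers received from emigrants 49.73, sale of embassy land to a foreign government 11.81, acquisition of foreign patents and trademarks (non-produced assets) 48.50; secondary income: personal remittances sent abroad by immigrant workers 110.70, personal remittances received from nationals working abroad 160.44, contributions paid to international organisations 48.28, pension payments received by residents from foreign governments 64.62, official development assistance provided to other countries 78.52; primary income: profits repatriated by foreign-owned firms operating domestically 141.47, interest received on holdings of foreign bonds 68.76.)

392.08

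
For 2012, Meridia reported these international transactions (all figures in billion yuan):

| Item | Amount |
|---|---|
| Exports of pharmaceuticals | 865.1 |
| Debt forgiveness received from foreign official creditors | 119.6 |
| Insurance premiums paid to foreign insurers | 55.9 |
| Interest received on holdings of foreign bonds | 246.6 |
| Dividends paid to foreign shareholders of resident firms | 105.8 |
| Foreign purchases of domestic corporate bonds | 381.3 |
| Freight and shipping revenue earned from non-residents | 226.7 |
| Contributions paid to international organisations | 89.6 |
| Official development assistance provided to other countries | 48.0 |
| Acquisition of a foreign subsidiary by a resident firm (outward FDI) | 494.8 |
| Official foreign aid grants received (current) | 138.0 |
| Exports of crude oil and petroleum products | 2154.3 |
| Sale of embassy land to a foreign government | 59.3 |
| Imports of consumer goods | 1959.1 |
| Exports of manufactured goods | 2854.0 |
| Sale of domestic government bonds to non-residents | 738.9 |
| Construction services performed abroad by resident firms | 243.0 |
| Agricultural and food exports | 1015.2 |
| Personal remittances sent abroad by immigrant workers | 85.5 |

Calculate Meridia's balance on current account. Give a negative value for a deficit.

Goods: 865.1 + 1015.2 + 2154.3 + 2854.0 - 1959.1 = 4929.5
Services: -55.9 + 226.7 + 243.0 = 413.8
Primary income: -105.8 + 246.6 = 140.8
Secondary income: -89.6 - 85.5 - 48.0 + 138.0 = -85.1
Current account = 4929.5 + 413.8 + 140.8 + (-85.1) = 5399.0
(Excluded from the current account — capital account: debt forgiveness received from foreign official creditors 119.6, sale of embassy land to a foreign government 59.3; financial account: foreign purchases of domestic corporate bonds 381.3, acquisition of a foreign subsidiary by a resident firm (outward FDI) 494.8, sale of domestic government bonds to non-residents 738.9.)

5399.0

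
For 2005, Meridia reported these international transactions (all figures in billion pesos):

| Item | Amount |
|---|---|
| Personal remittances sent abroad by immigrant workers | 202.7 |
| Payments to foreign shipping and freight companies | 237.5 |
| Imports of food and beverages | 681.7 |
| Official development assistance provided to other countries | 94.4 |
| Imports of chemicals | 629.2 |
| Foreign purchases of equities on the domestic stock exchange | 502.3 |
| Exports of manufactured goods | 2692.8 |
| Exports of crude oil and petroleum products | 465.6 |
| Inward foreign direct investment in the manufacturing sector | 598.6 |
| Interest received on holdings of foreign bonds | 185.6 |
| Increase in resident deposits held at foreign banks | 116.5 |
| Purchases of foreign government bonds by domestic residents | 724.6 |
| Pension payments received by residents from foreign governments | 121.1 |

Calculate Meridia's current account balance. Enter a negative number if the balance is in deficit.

Goods: -681.7 + 465.6 - 629.2 + 2692.8 = 1847.5
Services: -237.5
Primary income: 185.6
Secondary income: -202.7 - 94.4 + 121.1 = -176.0
Current account = 1847.5 + (-237.5) + 185.6 + (-176.0) = 1619.6
(Excluded from the current account — financial account: foreign purchases of equities on the domestic stock exchange 502.3, inward foreign direct investment in the manufacturing sector 598.6, increase in resident deposits held at foreign banks 116.5, purchases of foreign government bonds by domestic residents 724.6.)

1619.6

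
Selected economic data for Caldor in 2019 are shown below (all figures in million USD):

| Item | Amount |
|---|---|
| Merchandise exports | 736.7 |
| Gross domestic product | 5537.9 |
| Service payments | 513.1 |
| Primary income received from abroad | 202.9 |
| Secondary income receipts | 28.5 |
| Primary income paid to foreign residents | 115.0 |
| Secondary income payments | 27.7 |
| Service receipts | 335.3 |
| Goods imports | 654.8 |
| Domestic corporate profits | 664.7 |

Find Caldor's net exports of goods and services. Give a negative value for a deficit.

Goods balance = 736.7 - 654.8 = 81.9
Services balance = 335.3 - 513.1 = -177.8
Trade balance (goods + services) = 81.9 + (-177.8) = -95.9

-95.9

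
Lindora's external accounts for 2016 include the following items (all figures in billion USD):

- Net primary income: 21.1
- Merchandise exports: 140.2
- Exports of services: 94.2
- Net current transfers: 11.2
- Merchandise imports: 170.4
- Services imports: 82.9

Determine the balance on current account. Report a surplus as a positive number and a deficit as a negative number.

13.4

Goods balance = 140.2 - 170.4 = -30.2
Services balance = 94.2 - 82.9 = 11.3
Trade balance (goods + services) = -30.2 + 11.3 = -18.9
Net primary income = 21.1
Net secondary income = 11.2
Current account = -18.9 + 21.1 + 11.2 = 13.4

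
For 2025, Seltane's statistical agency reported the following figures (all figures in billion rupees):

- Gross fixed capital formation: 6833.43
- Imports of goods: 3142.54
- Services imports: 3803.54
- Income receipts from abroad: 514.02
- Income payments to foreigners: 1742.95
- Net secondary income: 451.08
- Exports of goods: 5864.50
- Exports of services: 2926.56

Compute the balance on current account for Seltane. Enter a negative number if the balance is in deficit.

1067.13

Goods balance = 5864.50 - 3142.54 = 2721.96
Services balance = 2926.56 - 3803.54 = -876.98
Trade balance (goods + services) = 2721.96 + (-876.98) = 1844.98
Net primary income = 514.02 - 1742.95 = -1228.93
Net secondary income = 451.08
Current account = 1844.98 + (-1228.93) + 451.08 = 1067.13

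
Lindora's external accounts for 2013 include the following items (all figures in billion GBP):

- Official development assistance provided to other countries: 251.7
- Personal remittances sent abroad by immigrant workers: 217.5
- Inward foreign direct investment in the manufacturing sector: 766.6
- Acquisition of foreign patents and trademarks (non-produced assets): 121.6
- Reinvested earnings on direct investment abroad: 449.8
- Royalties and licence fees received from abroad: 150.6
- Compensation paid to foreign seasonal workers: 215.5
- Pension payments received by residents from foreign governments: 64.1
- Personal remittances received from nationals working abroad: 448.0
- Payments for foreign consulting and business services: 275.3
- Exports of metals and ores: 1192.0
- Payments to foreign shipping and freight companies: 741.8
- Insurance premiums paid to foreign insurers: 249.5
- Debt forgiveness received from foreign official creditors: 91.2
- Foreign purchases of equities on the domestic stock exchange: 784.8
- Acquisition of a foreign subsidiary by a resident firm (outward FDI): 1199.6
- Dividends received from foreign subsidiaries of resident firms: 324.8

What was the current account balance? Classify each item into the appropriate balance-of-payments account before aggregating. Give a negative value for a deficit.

678.0

Goods: 1192.0
Services: 150.6 - 249.5 - 275.3 - 741.8 = -1116.0
Primary income: 324.8 + 449.8 - 215.5 = 559.1
Secondary income: -217.5 - 251.7 + 448.0 + 64.1 = 42.9
Current account = 1192.0 + (-1116.0) + 559.1 + 42.9 = 678.0
(Excluded from the current account — financial account: inward foreign direct investment in the manufacturing sector 766.6, foreign purchases of equities on the domestic stock exchange 784.8, acquisition of a foreign subsidiary by a resident firm (outward FDI) 1199.6; capital account: acquisition of foreign patents and trademarks (non-produced assets) 121.6, debt forgiveness received from foreign official creditors 91.2.)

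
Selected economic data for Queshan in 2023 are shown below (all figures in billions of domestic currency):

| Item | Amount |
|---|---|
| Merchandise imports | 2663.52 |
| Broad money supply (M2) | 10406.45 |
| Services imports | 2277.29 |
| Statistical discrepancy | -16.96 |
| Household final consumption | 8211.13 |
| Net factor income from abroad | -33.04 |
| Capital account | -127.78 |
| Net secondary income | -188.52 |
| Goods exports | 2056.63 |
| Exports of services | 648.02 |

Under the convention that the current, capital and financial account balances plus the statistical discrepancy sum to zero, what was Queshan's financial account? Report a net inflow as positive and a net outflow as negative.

2602.46

Goods balance = 2056.63 - 2663.52 = -606.89
Services balance = 648.02 - 2277.29 = -1629.27
Trade balance (goods + services) = -606.89 + (-1629.27) = -2236.16
Net primary income = -33.04
Net secondary income = -188.52
Current account = -2236.16 + (-33.04) + (-188.52) = -2457.72
Financial account = -(-2457.72 + (-127.78) + (-16.96)) = 2602.46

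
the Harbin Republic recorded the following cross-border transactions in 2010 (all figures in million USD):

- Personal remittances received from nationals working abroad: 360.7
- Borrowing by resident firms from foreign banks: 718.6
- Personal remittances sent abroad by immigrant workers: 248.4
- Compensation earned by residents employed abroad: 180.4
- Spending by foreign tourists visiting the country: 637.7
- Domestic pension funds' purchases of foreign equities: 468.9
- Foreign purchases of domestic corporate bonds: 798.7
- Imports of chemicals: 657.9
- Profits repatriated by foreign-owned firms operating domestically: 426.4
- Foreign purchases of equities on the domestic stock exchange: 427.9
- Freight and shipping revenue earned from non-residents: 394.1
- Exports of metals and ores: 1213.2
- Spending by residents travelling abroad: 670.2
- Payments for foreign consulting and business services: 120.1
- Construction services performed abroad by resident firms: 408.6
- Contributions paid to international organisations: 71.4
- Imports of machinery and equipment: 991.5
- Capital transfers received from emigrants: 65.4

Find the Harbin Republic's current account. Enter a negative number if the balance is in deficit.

8.8

Goods: -657.9 - 991.5 + 1213.2 = -436.2
Services: 637.7 + 394.1 - 670.2 + 408.6 - 120.1 = 650.1
Primary income: 180.4 - 426.4 = -246.0
Secondary income: -248.4 + 360.7 - 71.4 = 40.9
Current account = (-436.2) + 650.1 + (-246.0) + 40.9 = 8.8
(Excluded from the current account — financial account: borrowing by resident firms from foreign banks 718.6, domestic pension funds' purchases of foreign equities 468.9, foreign purchases of domestic corporate bonds 798.7, foreign purchases of equities on the domestic stock exchange 427.9; capital account: capital transfers received from emigrants 65.4.)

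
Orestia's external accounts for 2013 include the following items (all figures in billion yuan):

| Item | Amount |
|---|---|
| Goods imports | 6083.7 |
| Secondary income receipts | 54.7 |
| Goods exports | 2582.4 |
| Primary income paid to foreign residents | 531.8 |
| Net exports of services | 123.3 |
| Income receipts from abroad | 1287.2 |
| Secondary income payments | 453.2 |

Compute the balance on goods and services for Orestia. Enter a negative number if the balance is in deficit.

-3378.0

Goods balance = 2582.4 - 6083.7 = -3501.3
Services balance = 123.3
Trade balance (goods + services) = -3501.3 + 123.3 = -3378.0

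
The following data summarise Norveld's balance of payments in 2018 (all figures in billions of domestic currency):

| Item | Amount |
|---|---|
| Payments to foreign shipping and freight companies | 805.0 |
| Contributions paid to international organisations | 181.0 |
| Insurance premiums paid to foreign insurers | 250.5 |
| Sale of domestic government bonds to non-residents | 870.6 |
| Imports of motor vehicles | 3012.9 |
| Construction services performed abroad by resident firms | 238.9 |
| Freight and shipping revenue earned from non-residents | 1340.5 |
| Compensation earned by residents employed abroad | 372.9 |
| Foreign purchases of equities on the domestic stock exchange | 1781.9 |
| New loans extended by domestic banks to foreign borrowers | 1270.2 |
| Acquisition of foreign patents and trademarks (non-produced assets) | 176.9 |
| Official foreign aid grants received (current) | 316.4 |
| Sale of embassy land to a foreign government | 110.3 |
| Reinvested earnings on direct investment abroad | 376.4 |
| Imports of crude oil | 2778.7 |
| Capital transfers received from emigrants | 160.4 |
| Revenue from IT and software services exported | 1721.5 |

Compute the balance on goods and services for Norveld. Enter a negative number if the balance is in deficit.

Goods: -3012.9 - 2778.7 = -5791.6
Services: 238.9 - 250.5 + 1721.5 - 805.0 + 1340.5 = 2245.4
Trade balance = -5791.6 + 2245.4 = -3546.2
(Excluded from the trade balance — secondary income: contributions paid to international organisations 181.0, official foreign aid grants received (current) 316.4; financial account: sale of domestic government bonds to non-residents 870.6, foreign purchases of equities on the domestic stock exchange 1781.9, new loans extended by domestic banks to foreign borrowers 1270.2; primary income: compensation earned by residents employed abroad 372.9, reinvested earnings on direct investment abroad 376.4; capital account: acquisition of foreign patents and trademarks (non-produced assets) 176.9, sale of embassy land to a foreign government 110.3, capital transfers received from emigrants 160.4.)

-3546.2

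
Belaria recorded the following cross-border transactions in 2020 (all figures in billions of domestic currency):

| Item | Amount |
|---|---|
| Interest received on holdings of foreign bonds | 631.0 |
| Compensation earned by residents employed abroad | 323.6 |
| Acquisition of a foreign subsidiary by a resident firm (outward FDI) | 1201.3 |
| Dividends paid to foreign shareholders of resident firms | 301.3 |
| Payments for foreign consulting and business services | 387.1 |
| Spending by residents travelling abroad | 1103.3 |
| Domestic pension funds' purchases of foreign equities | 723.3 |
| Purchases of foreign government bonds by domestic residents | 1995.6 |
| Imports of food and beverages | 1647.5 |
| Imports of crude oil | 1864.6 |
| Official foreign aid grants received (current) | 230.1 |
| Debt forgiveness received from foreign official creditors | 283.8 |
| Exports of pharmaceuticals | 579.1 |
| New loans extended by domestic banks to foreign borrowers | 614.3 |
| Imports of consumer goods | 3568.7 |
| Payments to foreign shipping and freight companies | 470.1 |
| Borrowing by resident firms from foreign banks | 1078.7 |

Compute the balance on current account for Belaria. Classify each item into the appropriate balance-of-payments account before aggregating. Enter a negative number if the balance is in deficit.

Goods: -3568.7 - 1864.6 - 1647.5 + 579.1 = -6501.7
Services: -1103.3 - 387.1 - 470.1 = -1960.5
Primary income: 631.0 + 323.6 - 301.3 = 653.3
Secondary income: 230.1
Current account = (-6501.7) + (-1960.5) + 653.3 + 230.1 = -7578.8
(Excluded from the current account — financial account: acquisition of a foreign subsidiary by a resident firm (outward FDI) 1201.3, domestic pension funds' purchases of foreign equities 723.3, purchases of foreign government bonds by domestic residents 1995.6, new loans extended by domestic banks to foreign borrowers 614.3, borrowing by resident firms from foreign banks 1078.7; capital account: debt forgiveness received from foreign official creditors 283.8.)

-7578.8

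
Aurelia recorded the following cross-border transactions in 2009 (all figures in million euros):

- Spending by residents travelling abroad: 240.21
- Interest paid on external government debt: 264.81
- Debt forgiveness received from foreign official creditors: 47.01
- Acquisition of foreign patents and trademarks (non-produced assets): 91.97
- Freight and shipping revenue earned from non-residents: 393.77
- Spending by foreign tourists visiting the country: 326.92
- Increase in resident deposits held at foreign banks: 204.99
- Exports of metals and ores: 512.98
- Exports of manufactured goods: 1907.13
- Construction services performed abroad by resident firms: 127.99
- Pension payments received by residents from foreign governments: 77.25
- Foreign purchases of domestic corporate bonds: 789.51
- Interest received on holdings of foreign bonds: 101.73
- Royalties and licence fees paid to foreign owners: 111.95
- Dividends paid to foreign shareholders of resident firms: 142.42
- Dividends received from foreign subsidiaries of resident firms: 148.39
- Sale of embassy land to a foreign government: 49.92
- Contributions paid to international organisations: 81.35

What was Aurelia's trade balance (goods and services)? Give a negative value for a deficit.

2916.63

Goods: 512.98 + 1907.13 = 2420.11
Services: 127.99 + 326.92 - 111.95 + 393.77 - 240.21 = 496.52
Trade balance = 2420.11 + 496.52 = 2916.63
(Excluded from the trade balance — primary income: interest paid on external government debt 264.81, interest received on holdings of foreign bonds 101.73, dividends paid to foreign shareholders of resident firms 142.42, dividends received from foreign subsidiaries of resident firms 148.39; capital account: debt forgiveness received from foreign official creditors 47.01, acquisition of foreign patents and trademarks (non-produced assets) 91.97, sale of embassy land to a foreign government 49.92; financial account: increase in resident deposits held at foreign banks 204.99, foreign purchases of domestic corporate bonds 789.51; secondary income: pension payments received by residents from foreign governments 77.25, contributions paid to international organisations 81.35.)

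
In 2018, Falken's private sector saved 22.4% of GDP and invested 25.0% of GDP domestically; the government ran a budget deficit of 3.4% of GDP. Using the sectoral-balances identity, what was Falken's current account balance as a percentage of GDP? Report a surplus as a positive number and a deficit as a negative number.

By the sectoral-balances identity, CA = (S_private - I) + (T - G).
Private balance = 22.4 - 25.0 = -2.6
Government balance (T - G) = -3.4
CA = -2.6 + (-3.4) = -6.0

-6.0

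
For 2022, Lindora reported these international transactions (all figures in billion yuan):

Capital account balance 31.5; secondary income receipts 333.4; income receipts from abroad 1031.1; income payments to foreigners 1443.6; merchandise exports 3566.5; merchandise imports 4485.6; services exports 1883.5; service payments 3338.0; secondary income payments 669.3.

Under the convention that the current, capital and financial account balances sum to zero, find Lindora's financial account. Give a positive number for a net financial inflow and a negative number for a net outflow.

3090.5

Goods balance = 3566.5 - 4485.6 = -919.1
Services balance = 1883.5 - 3338.0 = -1454.5
Trade balance (goods + services) = -919.1 + (-1454.5) = -2373.6
Net primary income = 1031.1 - 1443.6 = -412.5
Net secondary income = 333.4 - 669.3 = -335.9
Current account = -2373.6 + (-412.5) + (-335.9) = -3122.0
Financial account = -(-3122.0 + 31.5) = 3090.5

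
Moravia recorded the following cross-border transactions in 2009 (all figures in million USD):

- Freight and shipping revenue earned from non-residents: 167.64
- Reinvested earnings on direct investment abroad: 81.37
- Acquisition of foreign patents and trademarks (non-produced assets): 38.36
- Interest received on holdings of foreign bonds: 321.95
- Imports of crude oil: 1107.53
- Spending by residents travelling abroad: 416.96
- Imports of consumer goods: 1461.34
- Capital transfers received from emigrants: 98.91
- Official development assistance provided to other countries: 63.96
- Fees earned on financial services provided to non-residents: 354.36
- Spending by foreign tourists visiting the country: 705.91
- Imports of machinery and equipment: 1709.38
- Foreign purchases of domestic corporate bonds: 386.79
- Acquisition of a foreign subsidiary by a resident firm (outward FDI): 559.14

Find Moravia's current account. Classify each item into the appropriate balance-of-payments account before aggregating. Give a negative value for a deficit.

-3127.94

Goods: -1709.38 - 1461.34 - 1107.53 = -4278.25
Services: 167.64 + 705.91 + 354.36 - 416.96 = 810.95
Primary income: 321.95 + 81.37 = 403.32
Secondary income: -63.96
Current account = (-4278.25) + 810.95 + 403.32 + (-63.96) = -3127.94
(Excluded from the current account — capital account: acquisition of foreign patents and trademarks (non-produced assets) 38.36, capital transfers received from emigrants 98.91; financial account: foreign purchases of domestic corporate bonds 386.79, acquisition of a foreign subsidiary by a resident firm (outward FDI) 559.14.)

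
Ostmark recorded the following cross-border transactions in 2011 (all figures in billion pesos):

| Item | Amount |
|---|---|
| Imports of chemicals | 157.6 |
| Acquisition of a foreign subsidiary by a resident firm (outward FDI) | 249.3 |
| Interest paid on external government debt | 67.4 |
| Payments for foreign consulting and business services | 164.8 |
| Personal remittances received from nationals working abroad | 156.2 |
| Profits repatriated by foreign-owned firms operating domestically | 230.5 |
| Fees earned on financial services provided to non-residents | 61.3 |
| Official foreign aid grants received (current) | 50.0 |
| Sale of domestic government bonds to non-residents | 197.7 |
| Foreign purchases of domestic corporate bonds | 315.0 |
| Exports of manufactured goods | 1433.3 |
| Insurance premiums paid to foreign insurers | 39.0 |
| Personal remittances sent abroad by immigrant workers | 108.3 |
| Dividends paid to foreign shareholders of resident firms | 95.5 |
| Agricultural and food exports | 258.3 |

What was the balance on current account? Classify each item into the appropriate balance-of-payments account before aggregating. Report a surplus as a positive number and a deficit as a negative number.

1096.0

Goods: 1433.3 + 258.3 - 157.6 = 1534.0
Services: -164.8 - 39.0 + 61.3 = -142.5
Primary income: -67.4 - 230.5 - 95.5 = -393.4
Secondary income: -108.3 + 156.2 + 50.0 = 97.9
Current account = 1534.0 + (-142.5) + (-393.4) + 97.9 = 1096.0
(Excluded from the current account — financial account: acquisition of a foreign subsidiary by a resident firm (outward FDI) 249.3, sale of domestic government bonds to non-residents 197.7, foreign purchases of domestic corporate bonds 315.0.)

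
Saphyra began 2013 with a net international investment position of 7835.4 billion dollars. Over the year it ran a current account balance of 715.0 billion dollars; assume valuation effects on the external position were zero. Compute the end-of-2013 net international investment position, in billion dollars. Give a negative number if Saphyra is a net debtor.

With no valuation effects, change in NIIP = current account = 715.0
End-of-year NIIP = 7835.4 + 715.0 = 8550.4

8550.4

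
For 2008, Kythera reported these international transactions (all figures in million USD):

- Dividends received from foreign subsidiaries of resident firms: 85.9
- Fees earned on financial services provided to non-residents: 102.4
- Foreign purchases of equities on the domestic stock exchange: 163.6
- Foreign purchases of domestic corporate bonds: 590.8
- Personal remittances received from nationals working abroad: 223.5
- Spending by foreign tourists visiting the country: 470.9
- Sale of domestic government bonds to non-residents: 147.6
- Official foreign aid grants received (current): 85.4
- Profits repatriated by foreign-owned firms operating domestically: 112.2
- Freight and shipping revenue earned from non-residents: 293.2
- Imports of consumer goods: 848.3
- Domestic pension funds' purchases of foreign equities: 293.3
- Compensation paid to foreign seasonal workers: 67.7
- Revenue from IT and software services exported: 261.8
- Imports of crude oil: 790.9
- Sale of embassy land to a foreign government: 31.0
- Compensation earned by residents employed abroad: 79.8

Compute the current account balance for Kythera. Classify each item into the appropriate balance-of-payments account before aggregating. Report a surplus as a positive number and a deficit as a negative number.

Goods: -848.3 - 790.9 = -1639.2
Services: 102.4 + 293.2 + 470.9 + 261.8 = 1128.3
Primary income: -112.2 + 85.9 - 67.7 + 79.8 = -14.2
Secondary income: 223.5 + 85.4 = 308.9
Current account = (-1639.2) + 1128.3 + (-14.2) + 308.9 = -216.2
(Excluded from the current account — financial account: foreign purchases of equities on the domestic stock exchange 163.6, foreign purchases of domestic corporate bonds 590.8, sale of domestic government bonds to non-residents 147.6, domestic pension funds' purchases of foreign equities 293.3; capital account: sale of embassy land to a foreign government 31.0.)

-216.2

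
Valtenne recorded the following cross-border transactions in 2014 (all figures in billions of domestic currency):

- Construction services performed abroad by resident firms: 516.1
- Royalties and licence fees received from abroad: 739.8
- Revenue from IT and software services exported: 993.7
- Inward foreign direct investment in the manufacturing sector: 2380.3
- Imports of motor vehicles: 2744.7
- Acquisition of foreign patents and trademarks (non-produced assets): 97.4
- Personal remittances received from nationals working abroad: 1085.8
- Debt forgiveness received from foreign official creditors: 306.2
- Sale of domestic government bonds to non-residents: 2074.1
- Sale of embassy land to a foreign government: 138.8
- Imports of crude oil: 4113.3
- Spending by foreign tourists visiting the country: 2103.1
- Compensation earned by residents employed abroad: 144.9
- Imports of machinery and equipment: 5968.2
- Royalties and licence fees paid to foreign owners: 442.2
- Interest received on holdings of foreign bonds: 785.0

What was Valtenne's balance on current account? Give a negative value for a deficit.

-6900.0

Goods: -4113.3 - 2744.7 - 5968.2 = -12826.2
Services: 739.8 + 516.1 + 993.7 - 442.2 + 2103.1 = 3910.5
Primary income: 785.0 + 144.9 = 929.9
Secondary income: 1085.8
Current account = (-12826.2) + 3910.5 + 929.9 + 1085.8 = -6900.0
(Excluded from the current account — financial account: inward foreign direct investment in the manufacturing sector 2380.3, sale of domestic government bonds to non-residents 2074.1; capital account: acquisition of foreign patents and trademarks (non-produced assets) 97.4, debt forgiveness received from foreign official creditors 306.2, sale of embassy land to a foreign government 138.8.)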